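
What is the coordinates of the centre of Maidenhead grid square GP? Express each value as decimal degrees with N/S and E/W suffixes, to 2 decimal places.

Field G=6, P=15: +6·20° lon, +15·10° lat → SW at lon -60°, lat 60°.
Cell spans 20° lon × 10° lat. Centre is SW corner plus half of each.
latitude 65.00° N, longitude 50.00° W.

65.00° N, 50.00° W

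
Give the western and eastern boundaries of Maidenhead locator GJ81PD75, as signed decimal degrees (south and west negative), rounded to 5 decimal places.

-42.69167, -42.68333

Field G=6, J=9: +6·20° lon, +9·10° lat → SW at lon -60°, lat 0°.
Square 8, 1: +8·2° lon, +1·1° lat → SW at lon -44°, lat 1°.
Subsquare p=15, d=3: +15·0.0833333° lon, +3·0.0416667° lat → SW at lon -42.75°, lat 1.125°.
Extended square 7, 5: +7·0.00833333° lon, +5·0.00416667° lat → SW at lon -42.6917°, lat 1.14583°.
Cell spans 0.00833333° lon × 0.00416667° lat.
west -42.69167, east -42.68333.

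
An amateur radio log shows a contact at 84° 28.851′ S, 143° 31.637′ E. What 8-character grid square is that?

QA15sm34

Add 180° to longitude and 90° to latitude: 323.52728, 5.51915.
Field (20°×10°, letters A–R): lon ⌊323.52728/20⌋ = 16 → Q; lat ⌊5.51915/10⌋ = 0 → A.
Square (2°×1°, digits 0–9): lon ⌊3.52728/2⌋ = 1; lat ⌊5.51915/1⌋ = 5.
Subsquare (5′×2.5′, letters a–x): lon ⌊1.52728/0.0833333⌋ = 18 → s; lat ⌊0.51915/0.0416667⌋ = 12 → m.
Extended square (30″×15″, digits 0–9): lon ⌊0.02728/0.00833333⌋ = 3; lat ⌊0.01915/0.00416667⌋ = 4.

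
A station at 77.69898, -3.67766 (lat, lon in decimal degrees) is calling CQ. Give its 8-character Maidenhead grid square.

IQ87dq87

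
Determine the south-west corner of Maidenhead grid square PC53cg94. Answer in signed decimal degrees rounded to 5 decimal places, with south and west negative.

Field P=15, C=2: +15·20° lon, +2·10° lat → SW at lon 120°, lat -70°.
Square 5, 3: +5·2° lon, +3·1° lat → SW at lon 130°, lat -67°.
Subsquare c=2, g=6: +2·0.0833333° lon, +6·0.0416667° lat → SW at lon 130.167°, lat -66.75°.
Extended square 9, 4: +9·0.00833333° lon, +4·0.00416667° lat → SW at lon 130.242°, lat -66.7333°.
latitude -66.73333, longitude 130.24167.

-66.73333, 130.24167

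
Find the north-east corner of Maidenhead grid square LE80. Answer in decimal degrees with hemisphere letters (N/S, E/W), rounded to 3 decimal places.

49.000° S, 58.000° E

Field L=11, E=4: +11·20° lon, +4·10° lat → SW at lon 40°, lat -50°.
Square 8, 0: +8·2° lon, +0·1° lat → SW at lon 56°, lat -50°.
Cell spans 2° lon × 1° lat. NE corner is SW corner plus one full cell.
latitude 49.000° S, longitude 58.000° E.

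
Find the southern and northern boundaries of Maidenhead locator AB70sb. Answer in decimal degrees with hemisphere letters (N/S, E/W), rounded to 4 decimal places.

Field A=0, B=1: +0·20° lon, +1·10° lat → SW at lon -180°, lat -80°.
Square 7, 0: +7·2° lon, +0·1° lat → SW at lon -166°, lat -80°.
Subsquare s=18, b=1: +18·0.0833333° lon, +1·0.0416667° lat → SW at lon -164.5°, lat -79.9583°.
Cell spans 0.0833333° lon × 0.0416667° lat.
south 79.9583° S, north 79.9167° S.

79.9583° S, 79.9167° S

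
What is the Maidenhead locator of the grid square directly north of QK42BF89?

QK42bg80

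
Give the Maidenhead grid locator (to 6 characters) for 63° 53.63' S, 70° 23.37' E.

MC56ec

Offset from 180°W / 90°S: lon 250.3895°, lat 26.1062°.
Field (20°×10°, letters A–R): lon ⌊250.3895/20⌋ = 12 → M; lat ⌊26.1062/10⌋ = 2 → C.
Square (2°×1°, digits 0–9): lon ⌊10.3895/2⌋ = 5; lat ⌊6.1062/1⌋ = 6.
Subsquare (5′×2.5′, letters a–x): lon ⌊0.3895/0.0833333⌋ = 4 → e; lat ⌊0.1062/0.0416667⌋ = 2 → c.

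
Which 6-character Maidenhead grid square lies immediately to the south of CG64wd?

Latitude subsquare d = 3; −1 → 2 = c.
The longitude characters are unchanged.

CG64wc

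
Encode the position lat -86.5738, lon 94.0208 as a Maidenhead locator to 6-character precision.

NA73ak

Add 180° to longitude and 90° to latitude: 274.0208, 3.4262.
Field (20°×10°, letters A–R): 274.0208/20 → 13 → N, 3.4262/10 → 0 → A; chars NA.
Square (2°×1°, digits 0–9): 14.0208/2 → 7, 3.4262/1 → 3; chars 73.
Subsquare (5′×2.5′, letters a–x): 0.0208/0.0833333 → 0 → a, 0.4262/0.0416667 → 10 → k; chars ak.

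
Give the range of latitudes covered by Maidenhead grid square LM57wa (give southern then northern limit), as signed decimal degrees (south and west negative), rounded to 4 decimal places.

37.0000, 37.0417

Field L=11, M=12: +11·20° lon, +12·10° lat → SW at lon 40°, lat 30°.
Square 5, 7: +5·2° lon, +7·1° lat → SW at lon 50°, lat 37°.
Subsquare w=22, a=0: +22·0.0833333° lon, +0·0.0416667° lat → SW at lon 51.8333°, lat 37°.
Cell spans 0.0833333° lon × 0.0416667° lat.
south 37.0000, north 37.0417.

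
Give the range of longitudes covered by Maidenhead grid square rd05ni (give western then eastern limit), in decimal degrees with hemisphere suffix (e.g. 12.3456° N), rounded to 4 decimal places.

Field R=17, D=3: +17·20° lon, +3·10° lat → SW at lon 160°, lat -60°.
Square 0, 5: +0·2° lon, +5·1° lat → SW at lon 160°, lat -55°.
Subsquare n=13, i=8: +13·0.0833333° lon, +8·0.0416667° lat → SW at lon 161.083°, lat -54.6667°.
Cell spans 0.0833333° lon × 0.0416667° lat.
west 161.0833° E, east 161.1667° E.

161.0833° E, 161.1667° E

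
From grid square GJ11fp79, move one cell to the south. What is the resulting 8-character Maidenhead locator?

GJ11fp78

Latitude extended square 9; −1 → 8.
The longitude characters are unchanged.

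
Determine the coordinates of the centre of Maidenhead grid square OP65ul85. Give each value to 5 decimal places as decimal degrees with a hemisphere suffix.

Field O=14, P=15: +14·20° lon, +15·10° lat → SW at lon 100°, lat 60°.
Square 6, 5: +6·2° lon, +5·1° lat → SW at lon 112°, lat 65°.
Subsquare u=20, l=11: +20·0.0833333° lon, +11·0.0416667° lat → SW at lon 113.667°, lat 65.4583°.
Extended square 8, 5: +8·0.00833333° lon, +5·0.00416667° lat → SW at lon 113.733°, lat 65.4792°.
Cell spans 0.00833333° lon × 0.00416667° lat. Centre is SW corner plus half of each.
latitude 65.48125° N, longitude 113.73750° E.

65.48125° N, 113.73750° E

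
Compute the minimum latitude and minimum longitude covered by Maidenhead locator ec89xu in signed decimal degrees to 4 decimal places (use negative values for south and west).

Field E=4, C=2: +4·20° lon, +2·10° lat → SW at lon -100°, lat -70°.
Square 8, 9: +8·2° lon, +9·1° lat → SW at lon -84°, lat -61°.
Subsquare x=23, u=20: +23·0.0833333° lon, +20·0.0416667° lat → SW at lon -82.0833°, lat -60.1667°.
latitude -60.1667, longitude -82.0833.

-60.1667, -82.0833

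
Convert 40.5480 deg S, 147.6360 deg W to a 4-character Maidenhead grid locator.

BE69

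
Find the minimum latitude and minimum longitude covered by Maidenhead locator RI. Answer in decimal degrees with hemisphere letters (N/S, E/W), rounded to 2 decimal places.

10.00° S, 160.00° E

Field R=17, I=8: +17·20° lon, +8·10° lat → SW at lon 160°, lat -10°.
latitude 10.00° S, longitude 160.00° E.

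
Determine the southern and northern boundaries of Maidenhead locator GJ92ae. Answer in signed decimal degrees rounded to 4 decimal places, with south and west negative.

2.1667, 2.2083

Field G=6, J=9: +6·20° lon, +9·10° lat → SW at lon -60°, lat 0°.
Square 9, 2: +9·2° lon, +2·1° lat → SW at lon -42°, lat 2°.
Subsquare a=0, e=4: +0·0.0833333° lon, +4·0.0416667° lat → SW at lon -42°, lat 2.16667°.
Cell spans 0.0833333° lon × 0.0416667° lat.
south 2.1667, north 2.2083.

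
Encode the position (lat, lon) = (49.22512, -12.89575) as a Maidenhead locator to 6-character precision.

Offset from 180°W / 90°S: lon 167.1043°, lat 139.2251°.
Field: lon ⌊167.1043/20⌋ = 8 → I; lat ⌊139.2251/10⌋ = 13 → N.
Square: lon ⌊7.1043/2⌋ = 3; lat ⌊9.2251/1⌋ = 9.
Subsquare: lon ⌊1.1043/0.0833333⌋ = 13 → n; lat ⌊0.2251/0.0416667⌋ = 5 → f.

IN39nf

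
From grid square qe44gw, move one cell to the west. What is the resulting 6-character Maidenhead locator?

QE44fw

Longitude subsquare g = 6; −1 → 5 = f.
The latitude characters are unchanged.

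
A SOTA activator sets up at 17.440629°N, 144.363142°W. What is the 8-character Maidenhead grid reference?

BK77tk65

Add 180° to longitude and 90° to latitude: 35.63686, 107.44063.
Field: 35.63686/20 → 1 → B, 107.44063/10 → 10 → K; chars BK.
Square: 15.63686/2 → 7, 7.44063/1 → 7; chars 77.
Subsquare: 1.63686/0.0833333 → 19 → t, 0.44063/0.0416667 → 10 → k; chars tk.
Extended square: 0.05352/0.00833333 → 6, 0.02396/0.00416667 → 5; chars 65.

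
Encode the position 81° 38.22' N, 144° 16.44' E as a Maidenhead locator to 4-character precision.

QR21

Shift to the Maidenhead origin (180°W, 90°S): lon 324.27, lat 171.64.
Field (20°×10°, letters A–R): 324.27/20 → 16 → Q, 171.64/10 → 17 → R; chars QR.
Square (2°×1°, digits 0–9): 4.27/2 → 2, 1.64/1 → 1; chars 21.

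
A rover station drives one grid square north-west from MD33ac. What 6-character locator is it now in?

MD23xd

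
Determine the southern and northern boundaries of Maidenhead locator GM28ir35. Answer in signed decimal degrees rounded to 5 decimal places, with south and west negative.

38.72917, 38.73333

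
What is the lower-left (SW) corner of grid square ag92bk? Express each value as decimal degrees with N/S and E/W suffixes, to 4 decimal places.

27.5833° S, 161.9167° W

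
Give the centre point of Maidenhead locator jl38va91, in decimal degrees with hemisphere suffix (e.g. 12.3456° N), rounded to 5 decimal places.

Field J=9, L=11: +9·20° lon, +11·10° lat → SW at lon 0°, lat 20°.
Square 3, 8: +3·2° lon, +8·1° lat → SW at lon 6°, lat 28°.
Subsquare v=21, a=0: +21·0.0833333° lon, +0·0.0416667° lat → SW at lon 7.75°, lat 28°.
Extended square 9, 1: +9·0.00833333° lon, +1·0.00416667° lat → SW at lon 7.825°, lat 28.0042°.
Cell spans 0.00833333° lon × 0.00416667° lat. Centre is SW corner plus half of each.
latitude 28.00625° N, longitude 7.82917° E.

28.00625° N, 7.82917° E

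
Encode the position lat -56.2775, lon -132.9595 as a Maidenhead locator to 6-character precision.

CD33mr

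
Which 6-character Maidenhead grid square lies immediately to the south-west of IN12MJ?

IN12li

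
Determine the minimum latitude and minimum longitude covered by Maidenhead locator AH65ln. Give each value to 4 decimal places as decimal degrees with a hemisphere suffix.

Field A=0, H=7: +0·20° lon, +7·10° lat → SW at lon -180°, lat -20°.
Square 6, 5: +6·2° lon, +5·1° lat → SW at lon -168°, lat -15°.
Subsquare l=11, n=13: +11·0.0833333° lon, +13·0.0416667° lat → SW at lon -167.083°, lat -14.4583°.
latitude 14.4583° S, longitude 167.0833° W.

14.4583° S, 167.0833° W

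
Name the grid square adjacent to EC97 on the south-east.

FC06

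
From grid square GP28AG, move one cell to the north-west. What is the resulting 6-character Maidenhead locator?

Longitude subsquare a = 0; −1 → -1, wraps to 23 = x, carry into square.
Longitude square 2; −1 → 1.
Latitude subsquare g = 6; +1 → 7 = h.

GP18xh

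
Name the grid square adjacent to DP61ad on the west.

DP51xd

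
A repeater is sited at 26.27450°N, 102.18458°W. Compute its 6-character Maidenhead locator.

DL86vg

Offset from 180°W / 90°S: lon 77.8154°, lat 116.2745°.
Field: 77.8154/20 → 3 → D, 116.2745/10 → 11 → L; chars DL.
Square: 17.8154/2 → 8, 6.2745/1 → 6; chars 86.
Subsquare: 1.8154/0.0833333 → 21 → v, 0.2745/0.0416667 → 6 → g; chars vg.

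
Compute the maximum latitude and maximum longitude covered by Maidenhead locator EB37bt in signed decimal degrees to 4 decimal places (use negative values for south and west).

Field E=4, B=1: +4·20° lon, +1·10° lat → SW at lon -100°, lat -80°.
Square 3, 7: +3·2° lon, +7·1° lat → SW at lon -94°, lat -73°.
Subsquare b=1, t=19: +1·0.0833333° lon, +19·0.0416667° lat → SW at lon -93.9167°, lat -72.2083°.
Cell spans 0.0833333° lon × 0.0416667° lat. NE corner is SW corner plus one full cell.
latitude -72.1667, longitude -93.8333.

-72.1667, -93.8333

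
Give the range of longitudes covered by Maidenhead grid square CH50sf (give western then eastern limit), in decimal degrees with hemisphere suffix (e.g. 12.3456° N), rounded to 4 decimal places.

128.5000° W, 128.4167° W

Field C=2, H=7: +2·20° lon, +7·10° lat → SW at lon -140°, lat -20°.
Square 5, 0: +5·2° lon, +0·1° lat → SW at lon -130°, lat -20°.
Subsquare s=18, f=5: +18·0.0833333° lon, +5·0.0416667° lat → SW at lon -128.5°, lat -19.7917°.
Cell spans 0.0833333° lon × 0.0416667° lat.
west 128.5000° W, east 128.4167° W.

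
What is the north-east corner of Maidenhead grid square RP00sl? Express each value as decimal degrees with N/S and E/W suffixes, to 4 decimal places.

60.5000° N, 161.5833° E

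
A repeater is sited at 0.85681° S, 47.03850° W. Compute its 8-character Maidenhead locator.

GI69ld54

Shift to the Maidenhead origin (180°W, 90°S): lon 132.96150, lat 89.14319.
Field (20°×10°, letters A–R): lon ⌊132.96150/20⌋ = 6 → G; lat ⌊89.14319/10⌋ = 8 → I.
Square (2°×1°, digits 0–9): lon ⌊12.96150/2⌋ = 6; lat ⌊9.14319/1⌋ = 9.
Subsquare (5′×2.5′, letters a–x): lon ⌊0.96150/0.0833333⌋ = 11 → l; lat ⌊0.14319/0.0416667⌋ = 3 → d.
Extended square (30″×15″, digits 0–9): lon ⌊0.04483/0.00833333⌋ = 5; lat ⌊0.01819/0.00416667⌋ = 4.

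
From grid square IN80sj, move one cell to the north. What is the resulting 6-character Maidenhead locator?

IN80sk

Latitude subsquare j = 9; +1 → 10 = k.
The longitude characters are unchanged.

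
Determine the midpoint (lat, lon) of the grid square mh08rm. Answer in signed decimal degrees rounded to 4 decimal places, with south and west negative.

-11.4792, 61.4583

Field M=12, H=7: +12·20° lon, +7·10° lat → SW at lon 60°, lat -20°.
Square 0, 8: +0·2° lon, +8·1° lat → SW at lon 60°, lat -12°.
Subsquare r=17, m=12: +17·0.0833333° lon, +12·0.0416667° lat → SW at lon 61.4167°, lat -11.5°.
Cell spans 0.0833333° lon × 0.0416667° lat. Centre is SW corner plus half of each.
latitude -11.4792, longitude 61.4583.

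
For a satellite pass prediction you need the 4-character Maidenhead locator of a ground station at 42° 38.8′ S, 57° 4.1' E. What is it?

LE87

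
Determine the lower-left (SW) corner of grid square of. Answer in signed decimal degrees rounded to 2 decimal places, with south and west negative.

Field O=14, F=5: +14·20° lon, +5·10° lat → SW at lon 100°, lat -40°.
latitude -40.00, longitude 100.00.

-40.00, 100.00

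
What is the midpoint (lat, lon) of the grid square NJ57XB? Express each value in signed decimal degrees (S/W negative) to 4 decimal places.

Field N=13, J=9: +13·20° lon, +9·10° lat → SW at lon 80°, lat 0°.
Square 5, 7: +5·2° lon, +7·1° lat → SW at lon 90°, lat 7°.
Subsquare x=23, b=1: +23·0.0833333° lon, +1·0.0416667° lat → SW at lon 91.9167°, lat 7.04167°.
Cell spans 0.0833333° lon × 0.0416667° lat. Centre is SW corner plus half of each.
latitude 7.0625, longitude 91.9583.

7.0625, 91.9583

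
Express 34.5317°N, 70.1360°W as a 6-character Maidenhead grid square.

FM44wm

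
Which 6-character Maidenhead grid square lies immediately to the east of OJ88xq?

OJ98aq

Longitude subsquare x = 23; +1 → 24, wraps to 0 = a, carry into square.
Longitude square 8; +1 → 9.
The latitude characters are unchanged.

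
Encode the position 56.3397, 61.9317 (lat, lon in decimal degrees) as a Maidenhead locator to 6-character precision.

MO06xi

Shift to the Maidenhead origin (180°W, 90°S): lon 241.9317, lat 146.3397.
Field (20°×10°, letters A–R): 241.9317/20 → 12 → M, 146.3397/10 → 14 → O; chars MO.
Square (2°×1°, digits 0–9): 1.9317/2 → 0, 6.3397/1 → 6; chars 06.
Subsquare (5′×2.5′, letters a–x): 1.9317/0.0833333 → 23 → x, 0.3397/0.0416667 → 8 → i; chars xi.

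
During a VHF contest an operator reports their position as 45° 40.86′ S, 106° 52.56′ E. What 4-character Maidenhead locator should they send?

OE34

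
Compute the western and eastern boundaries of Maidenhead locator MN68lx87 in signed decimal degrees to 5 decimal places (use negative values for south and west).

72.98333, 72.99167

Field M=12, N=13: +12·20° lon, +13·10° lat → SW at lon 60°, lat 40°.
Square 6, 8: +6·2° lon, +8·1° lat → SW at lon 72°, lat 48°.
Subsquare l=11, x=23: +11·0.0833333° lon, +23·0.0416667° lat → SW at lon 72.9167°, lat 48.9583°.
Extended square 8, 7: +8·0.00833333° lon, +7·0.00416667° lat → SW at lon 72.9833°, lat 48.9875°.
Cell spans 0.00833333° lon × 0.00416667° lat.
west 72.98333, east 72.99167.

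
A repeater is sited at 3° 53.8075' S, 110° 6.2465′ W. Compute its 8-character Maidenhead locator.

DI46wc74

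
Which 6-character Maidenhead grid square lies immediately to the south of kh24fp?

Latitude subsquare p = 15; −1 → 14 = o.
The longitude characters are unchanged.

KH24fo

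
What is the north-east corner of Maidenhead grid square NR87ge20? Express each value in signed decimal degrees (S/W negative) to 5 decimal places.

87.17083, 96.52500

Field N=13, R=17: +13·20° lon, +17·10° lat → SW at lon 80°, lat 80°.
Square 8, 7: +8·2° lon, +7·1° lat → SW at lon 96°, lat 87°.
Subsquare g=6, e=4: +6·0.0833333° lon, +4·0.0416667° lat → SW at lon 96.5°, lat 87.1667°.
Extended square 2, 0: +2·0.00833333° lon, +0·0.00416667° lat → SW at lon 96.5167°, lat 87.1667°.
Cell spans 0.00833333° lon × 0.00416667° lat. NE corner is SW corner plus one full cell.
latitude 87.17083, longitude 96.52500.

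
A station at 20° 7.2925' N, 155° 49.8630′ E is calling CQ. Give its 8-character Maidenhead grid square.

Add 180° to longitude and 90° to latitude: 335.83105, 110.12154.
Field (20°×10°, letters A–R): lon ⌊335.83105/20⌋ = 16 → Q; lat ⌊110.12154/10⌋ = 11 → L.
Square (2°×1°, digits 0–9): lon ⌊15.83105/2⌋ = 7; lat ⌊0.12154/1⌋ = 0.
Subsquare (5′×2.5′, letters a–x): lon ⌊1.83105/0.0833333⌋ = 21 → v; lat ⌊0.12154/0.0416667⌋ = 2 → c.
Extended square (30″×15″, digits 0–9): lon ⌊0.08105/0.00833333⌋ = 9; lat ⌊0.03821/0.00416667⌋ = 9.

QL70vc99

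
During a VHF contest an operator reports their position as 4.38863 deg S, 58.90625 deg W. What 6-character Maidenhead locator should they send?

GI05no

Offset from 180°W / 90°S: lon 121.0938°, lat 85.6114°.
Field: 121.0938/20 → 6 → G, 85.6114/10 → 8 → I; chars GI.
Square: 1.0938/2 → 0, 5.6114/1 → 5; chars 05.
Subsquare: 1.0938/0.0833333 → 13 → n, 0.6114/0.0416667 → 14 → o; chars no.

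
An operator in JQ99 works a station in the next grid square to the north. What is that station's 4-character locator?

JR90

Latitude square 9; +1 → 10, wraps to 0, carry into field.
Latitude field Q = 16; +1 → 17 = R.
The longitude characters are unchanged.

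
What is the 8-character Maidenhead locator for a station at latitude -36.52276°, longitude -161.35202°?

Shift to the Maidenhead origin (180°W, 90°S): lon 18.64798, lat 53.47724.
Field: 18.64798/20 → 0 → A, 53.47724/10 → 5 → F; chars AF.
Square: 18.64798/2 → 9, 3.47724/1 → 3; chars 93.
Subsquare: 0.64798/0.0833333 → 7 → h, 0.47724/0.0416667 → 11 → l; chars hl.
Extended square: 0.06465/0.00833333 → 7, 0.01891/0.00416667 → 4; chars 74.

AF93hl74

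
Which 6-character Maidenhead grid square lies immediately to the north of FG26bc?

Latitude subsquare c = 2; +1 → 3 = d.
The longitude characters are unchanged.

FG26bd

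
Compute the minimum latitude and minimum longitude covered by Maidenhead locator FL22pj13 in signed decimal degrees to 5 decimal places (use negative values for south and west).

Field F=5, L=11: +5·20° lon, +11·10° lat → SW at lon -80°, lat 20°.
Square 2, 2: +2·2° lon, +2·1° lat → SW at lon -76°, lat 22°.
Subsquare p=15, j=9: +15·0.0833333° lon, +9·0.0416667° lat → SW at lon -74.75°, lat 22.375°.
Extended square 1, 3: +1·0.00833333° lon, +3·0.00416667° lat → SW at lon -74.7417°, lat 22.3875°.
latitude 22.38750, longitude -74.74167.

22.38750, -74.74167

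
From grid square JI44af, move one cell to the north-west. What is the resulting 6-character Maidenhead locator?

Longitude subsquare a = 0; −1 → -1, wraps to 23 = x, carry into square.
Longitude square 4; −1 → 3.
Latitude subsquare f = 5; +1 → 6 = g.

JI34xg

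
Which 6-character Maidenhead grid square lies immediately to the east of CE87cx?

Longitude subsquare c = 2; +1 → 3 = d.
The latitude characters are unchanged.

CE87dx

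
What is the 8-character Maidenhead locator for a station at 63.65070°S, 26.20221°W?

Offset from 180°W / 90°S: lon 153.79779°, lat 26.34930°.
Field: lon ⌊153.79779/20⌋ = 7 → H; lat ⌊26.34930/10⌋ = 2 → C.
Square: lon ⌊13.79779/2⌋ = 6; lat ⌊6.34930/1⌋ = 6.
Subsquare: lon ⌊1.79779/0.0833333⌋ = 21 → v; lat ⌊0.34930/0.0416667⌋ = 8 → i.
Extended square: lon ⌊0.04779/0.00833333⌋ = 5; lat ⌊0.01597/0.00416667⌋ = 3.

HC66vi53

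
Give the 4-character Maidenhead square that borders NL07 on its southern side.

Latitude square 7; −1 → 6.
The longitude characters are unchanged.

NL06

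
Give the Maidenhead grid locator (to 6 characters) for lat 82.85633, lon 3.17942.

JR12ou

Shift to the Maidenhead origin (180°W, 90°S): lon 183.1794, lat 172.8563.
Field: 183.1794/20 → 9 → J, 172.8563/10 → 17 → R; chars JR.
Square: 3.1794/2 → 1, 2.8563/1 → 2; chars 12.
Subsquare: 1.1794/0.0833333 → 14 → o, 0.8563/0.0416667 → 20 → u; chars ou.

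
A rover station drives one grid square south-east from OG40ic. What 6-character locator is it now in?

Longitude subsquare i = 8; +1 → 9 = j.
Latitude subsquare c = 2; −1 → 1 = b.

OG40jb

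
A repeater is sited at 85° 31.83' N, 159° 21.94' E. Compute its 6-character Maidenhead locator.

QR95qm

Offset from 180°W / 90°S: lon 339.3657°, lat 175.5305°.
Field: 339.3657/20 → 16 → Q, 175.5305/10 → 17 → R; chars QR.
Square: 19.3657/2 → 9, 5.5305/1 → 5; chars 95.
Subsquare: 1.3657/0.0833333 → 16 → q, 0.5305/0.0416667 → 12 → m; chars qm.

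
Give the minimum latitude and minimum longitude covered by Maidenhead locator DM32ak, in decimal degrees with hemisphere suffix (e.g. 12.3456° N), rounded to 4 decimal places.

Field D=3, M=12: +3·20° lon, +12·10° lat → SW at lon -120°, lat 30°.
Square 3, 2: +3·2° lon, +2·1° lat → SW at lon -114°, lat 32°.
Subsquare a=0, k=10: +0·0.0833333° lon, +10·0.0416667° lat → SW at lon -114°, lat 32.4167°.
latitude 32.4167° N, longitude 114.0000° W.

32.4167° N, 114.0000° W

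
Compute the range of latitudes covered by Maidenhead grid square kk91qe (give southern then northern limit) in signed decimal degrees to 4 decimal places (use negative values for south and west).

Field K=10, K=10: +10·20° lon, +10·10° lat → SW at lon 20°, lat 10°.
Square 9, 1: +9·2° lon, +1·1° lat → SW at lon 38°, lat 11°.
Subsquare q=16, e=4: +16·0.0833333° lon, +4·0.0416667° lat → SW at lon 39.3333°, lat 11.1667°.
Cell spans 0.0833333° lon × 0.0416667° lat.
south 11.1667, north 11.2083.

11.1667, 11.2083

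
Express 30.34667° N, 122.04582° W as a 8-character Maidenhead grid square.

Shift to the Maidenhead origin (180°W, 90°S): lon 57.95418, lat 120.34667.
Field (20°×10°, letters A–R): 57.95418/20 → 2 → C, 120.34667/10 → 12 → M; chars CM.
Square (2°×1°, digits 0–9): 17.95418/2 → 8, 0.34667/1 → 0; chars 80.
Subsquare (5′×2.5′, letters a–x): 1.95418/0.0833333 → 23 → x, 0.34667/0.0416667 → 8 → i; chars xi.
Extended square (30″×15″, digits 0–9): 0.03751/0.00833333 → 4, 0.01334/0.00416667 → 3; chars 43.

CM80xi43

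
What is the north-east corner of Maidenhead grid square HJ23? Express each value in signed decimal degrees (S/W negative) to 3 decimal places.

Field H=7, J=9: +7·20° lon, +9·10° lat → SW at lon -40°, lat 0°.
Square 2, 3: +2·2° lon, +3·1° lat → SW at lon -36°, lat 3°.
Cell spans 2° lon × 1° lat. NE corner is SW corner plus one full cell.
latitude 4.000, longitude -34.000.

4.000, -34.000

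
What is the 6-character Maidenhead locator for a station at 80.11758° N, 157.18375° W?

BR10jc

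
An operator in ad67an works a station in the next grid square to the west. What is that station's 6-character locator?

AD57xn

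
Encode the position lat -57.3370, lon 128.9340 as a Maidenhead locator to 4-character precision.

Shift to the Maidenhead origin (180°W, 90°S): lon 308.93, lat 32.66.
Field: lon ⌊308.93/20⌋ = 15 → P; lat ⌊32.66/10⌋ = 3 → D.
Square: lon ⌊8.93/2⌋ = 4; lat ⌊2.66/1⌋ = 2.

PD42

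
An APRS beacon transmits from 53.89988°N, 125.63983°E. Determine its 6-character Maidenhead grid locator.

PO23tv

Offset from 180°W / 90°S: lon 305.6398°, lat 143.8999°.
Field: 305.6398/20 → 15 → P, 143.8999/10 → 14 → O; chars PO.
Square: 5.6398/2 → 2, 3.8999/1 → 3; chars 23.
Subsquare: 1.6398/0.0833333 → 19 → t, 0.8999/0.0416667 → 21 → v; chars tv.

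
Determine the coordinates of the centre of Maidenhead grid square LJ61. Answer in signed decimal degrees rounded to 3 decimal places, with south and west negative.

Field L=11, J=9: +11·20° lon, +9·10° lat → SW at lon 40°, lat 0°.
Square 6, 1: +6·2° lon, +1·1° lat → SW at lon 52°, lat 1°.
Cell spans 2° lon × 1° lat. Centre is SW corner plus half of each.
latitude 1.500, longitude 53.000.

1.500, 53.000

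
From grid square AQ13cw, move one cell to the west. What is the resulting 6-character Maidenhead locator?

AQ13bw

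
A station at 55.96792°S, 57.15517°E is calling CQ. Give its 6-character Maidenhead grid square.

LD84na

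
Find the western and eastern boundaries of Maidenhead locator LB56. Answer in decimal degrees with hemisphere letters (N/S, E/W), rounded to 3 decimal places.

50.000° E, 52.000° E

Field L=11, B=1: +11·20° lon, +1·10° lat → SW at lon 40°, lat -80°.
Square 5, 6: +5·2° lon, +6·1° lat → SW at lon 50°, lat -74°.
Cell spans 2° lon × 1° lat.
west 50.000° E, east 52.000° E.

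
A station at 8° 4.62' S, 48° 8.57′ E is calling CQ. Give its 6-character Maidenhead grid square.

LI41bw

Offset from 180°W / 90°S: lon 228.1428°, lat 81.9230°.
Field: lon ⌊228.1428/20⌋ = 11 → L; lat ⌊81.9230/10⌋ = 8 → I.
Square: lon ⌊8.1428/2⌋ = 4; lat ⌊1.9230/1⌋ = 1.
Subsquare: lon ⌊0.1428/0.0833333⌋ = 1 → b; lat ⌊0.9230/0.0416667⌋ = 22 → w.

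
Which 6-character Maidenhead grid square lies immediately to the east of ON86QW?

ON86rw

Longitude subsquare q = 16; +1 → 17 = r.
The latitude characters are unchanged.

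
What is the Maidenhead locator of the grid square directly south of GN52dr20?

GN52dq29

Latitude extended square 0; −1 → -1, wraps to 9, carry into subsquare.
Latitude subsquare r = 17; −1 → 16 = q.
The longitude characters are unchanged.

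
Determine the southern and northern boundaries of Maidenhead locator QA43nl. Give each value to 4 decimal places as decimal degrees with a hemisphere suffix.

Field Q=16, A=0: +16·20° lon, +0·10° lat → SW at lon 140°, lat -90°.
Square 4, 3: +4·2° lon, +3·1° lat → SW at lon 148°, lat -87°.
Subsquare n=13, l=11: +13·0.0833333° lon, +11·0.0416667° lat → SW at lon 149.083°, lat -86.5417°.
Cell spans 0.0833333° lon × 0.0416667° lat.
south 86.5417° S, north 86.5000° S.

86.5417° S, 86.5000° S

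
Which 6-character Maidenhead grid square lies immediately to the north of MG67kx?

MG68ka

Latitude subsquare x = 23; +1 → 24, wraps to 0 = a, carry into square.
Latitude square 7; +1 → 8.
The longitude characters are unchanged.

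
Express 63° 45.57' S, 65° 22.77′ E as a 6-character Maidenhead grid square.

Add 180° to longitude and 90° to latitude: 245.3795, 26.2405.
Field: 245.3795/20 → 12 → M, 26.2405/10 → 2 → C; chars MC.
Square: 5.3795/2 → 2, 6.2405/1 → 6; chars 26.
Subsquare: 1.3795/0.0833333 → 16 → q, 0.2405/0.0416667 → 5 → f; chars qf.

MC26qf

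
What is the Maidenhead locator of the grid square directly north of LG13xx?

LG14xa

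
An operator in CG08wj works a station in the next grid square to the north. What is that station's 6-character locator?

CG08wk

Latitude subsquare j = 9; +1 → 10 = k.
The longitude characters are unchanged.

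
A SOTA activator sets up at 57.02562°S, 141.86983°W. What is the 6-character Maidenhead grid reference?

BD92bx

Offset from 180°W / 90°S: lon 38.1302°, lat 32.9744°.
Field: 38.1302/20 → 1 → B, 32.9744/10 → 3 → D; chars BD.
Square: 18.1302/2 → 9, 2.9744/1 → 2; chars 92.
Subsquare: 0.1302/0.0833333 → 1 → b, 0.9744/0.0416667 → 23 → x; chars bx.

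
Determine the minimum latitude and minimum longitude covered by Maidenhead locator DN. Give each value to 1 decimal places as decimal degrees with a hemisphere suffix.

40.0° N, 120.0° W

Field D=3, N=13: +3·20° lon, +13·10° lat → SW at lon -120°, lat 40°.
latitude 40.0° N, longitude 120.0° W.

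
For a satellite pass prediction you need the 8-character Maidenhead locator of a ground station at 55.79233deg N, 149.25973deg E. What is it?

QO45pt10

Shift to the Maidenhead origin (180°W, 90°S): lon 329.25973, lat 145.79233.
Field: lon ⌊329.25973/20⌋ = 16 → Q; lat ⌊145.79233/10⌋ = 14 → O.
Square: lon ⌊9.25973/2⌋ = 4; lat ⌊5.79233/1⌋ = 5.
Subsquare: lon ⌊1.25973/0.0833333⌋ = 15 → p; lat ⌊0.79233/0.0416667⌋ = 19 → t.
Extended square: lon ⌊0.00973/0.00833333⌋ = 1; lat ⌊0.00066/0.00416667⌋ = 0.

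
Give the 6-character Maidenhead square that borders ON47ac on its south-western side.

ON37xb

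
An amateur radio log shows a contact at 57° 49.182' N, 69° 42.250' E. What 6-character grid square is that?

Shift to the Maidenhead origin (180°W, 90°S): lon 249.7042, lat 147.8197.
Field: lon ⌊249.7042/20⌋ = 12 → M; lat ⌊147.8197/10⌋ = 14 → O.
Square: lon ⌊9.7042/2⌋ = 4; lat ⌊7.8197/1⌋ = 7.
Subsquare: lon ⌊1.7042/0.0833333⌋ = 20 → u; lat ⌊0.8197/0.0416667⌋ = 19 → t.

MO47ut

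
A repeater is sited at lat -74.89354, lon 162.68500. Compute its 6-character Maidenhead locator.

RB15ic

Offset from 180°W / 90°S: lon 342.6850°, lat 15.1065°.
Field (20°×10°, letters A–R): 342.6850/20 → 17 → R, 15.1065/10 → 1 → B; chars RB.
Square (2°×1°, digits 0–9): 2.6850/2 → 1, 5.1065/1 → 5; chars 15.
Subsquare (5′×2.5′, letters a–x): 0.6850/0.0833333 → 8 → i, 0.1065/0.0416667 → 2 → c; chars ic.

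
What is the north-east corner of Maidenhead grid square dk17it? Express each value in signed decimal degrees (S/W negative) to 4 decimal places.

Field D=3, K=10: +3·20° lon, +10·10° lat → SW at lon -120°, lat 10°.
Square 1, 7: +1·2° lon, +7·1° lat → SW at lon -118°, lat 17°.
Subsquare i=8, t=19: +8·0.0833333° lon, +19·0.0416667° lat → SW at lon -117.333°, lat 17.7917°.
Cell spans 0.0833333° lon × 0.0416667° lat. NE corner is SW corner plus one full cell.
latitude 17.8333, longitude -117.2500.

17.8333, -117.2500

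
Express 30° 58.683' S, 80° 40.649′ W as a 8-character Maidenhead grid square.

EF99pa85

Offset from 180°W / 90°S: lon 99.32252°, lat 59.02195°.
Field (20°×10°, letters A–R): lon ⌊99.32252/20⌋ = 4 → E; lat ⌊59.02195/10⌋ = 5 → F.
Square (2°×1°, digits 0–9): lon ⌊19.32252/2⌋ = 9; lat ⌊9.02195/1⌋ = 9.
Subsquare (5′×2.5′, letters a–x): lon ⌊1.32252/0.0833333⌋ = 15 → p; lat ⌊0.02195/0.0416667⌋ = 0 → a.
Extended square (30″×15″, digits 0–9): lon ⌊0.07252/0.00833333⌋ = 8; lat ⌊0.02195/0.00416667⌋ = 5.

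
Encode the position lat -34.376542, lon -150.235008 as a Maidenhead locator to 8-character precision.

Offset from 180°W / 90°S: lon 29.76499°, lat 55.62346°.
Field: 29.76499/20 → 1 → B, 55.62346/10 → 5 → F; chars BF.
Square: 9.76499/2 → 4, 5.62346/1 → 5; chars 45.
Subsquare: 1.76499/0.0833333 → 21 → v, 0.62346/0.0416667 → 14 → o; chars vo.
Extended square: 0.01499/0.00833333 → 1, 0.04012/0.00416667 → 9; chars 19.

BF45vo19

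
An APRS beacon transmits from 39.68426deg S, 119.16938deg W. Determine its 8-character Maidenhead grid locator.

DF00jh95

Shift to the Maidenhead origin (180°W, 90°S): lon 60.83062, lat 50.31574.
Field: lon ⌊60.83062/20⌋ = 3 → D; lat ⌊50.31574/10⌋ = 5 → F.
Square: lon ⌊0.83062/2⌋ = 0; lat ⌊0.31574/1⌋ = 0.
Subsquare: lon ⌊0.83062/0.0833333⌋ = 9 → j; lat ⌊0.31574/0.0416667⌋ = 7 → h.
Extended square: lon ⌊0.08062/0.00833333⌋ = 9; lat ⌊0.02407/0.00416667⌋ = 5.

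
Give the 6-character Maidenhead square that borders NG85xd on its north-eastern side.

NG95ae

Longitude subsquare x = 23; +1 → 24, wraps to 0 = a, carry into square.
Longitude square 8; +1 → 9.
Latitude subsquare d = 3; +1 → 4 = e.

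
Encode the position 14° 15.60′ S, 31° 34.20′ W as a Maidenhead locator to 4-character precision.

HH45

Offset from 180°W / 90°S: lon 148.43°, lat 75.74°.
Field: lon ⌊148.43/20⌋ = 7 → H; lat ⌊75.74/10⌋ = 7 → H.
Square: lon ⌊8.43/2⌋ = 4; lat ⌊5.74/1⌋ = 5.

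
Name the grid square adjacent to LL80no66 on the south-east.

LL80no75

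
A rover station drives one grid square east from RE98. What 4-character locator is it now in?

Longitude square 9; +1 → 10, wraps to 0, carry into field.
Longitude field R = 17; +1 → 18, wraps to 0 = A, wrapping around the antimeridian.
The latitude characters are unchanged.

AE08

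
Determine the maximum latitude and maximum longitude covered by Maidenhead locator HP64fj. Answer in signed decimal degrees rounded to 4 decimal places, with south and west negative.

64.4167, -27.5000

Field H=7, P=15: +7·20° lon, +15·10° lat → SW at lon -40°, lat 60°.
Square 6, 4: +6·2° lon, +4·1° lat → SW at lon -28°, lat 64°.
Subsquare f=5, j=9: +5·0.0833333° lon, +9·0.0416667° lat → SW at lon -27.5833°, lat 64.375°.
Cell spans 0.0833333° lon × 0.0416667° lat. NE corner is SW corner plus one full cell.
latitude 64.4167, longitude -27.5000.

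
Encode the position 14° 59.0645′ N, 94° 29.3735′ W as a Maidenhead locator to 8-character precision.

EK24sx16

Offset from 180°W / 90°S: lon 85.51044°, lat 104.98441°.
Field (20°×10°, letters A–R): lon ⌊85.51044/20⌋ = 4 → E; lat ⌊104.98441/10⌋ = 10 → K.
Square (2°×1°, digits 0–9): lon ⌊5.51044/2⌋ = 2; lat ⌊4.98441/1⌋ = 4.
Subsquare (5′×2.5′, letters a–x): lon ⌊1.51044/0.0833333⌋ = 18 → s; lat ⌊0.98441/0.0416667⌋ = 23 → x.
Extended square (30″×15″, digits 0–9): lon ⌊0.01044/0.00833333⌋ = 1; lat ⌊0.02608/0.00416667⌋ = 6.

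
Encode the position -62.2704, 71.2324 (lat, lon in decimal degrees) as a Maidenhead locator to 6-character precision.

MC57or

Shift to the Maidenhead origin (180°W, 90°S): lon 251.2324, lat 27.7296.
Field: lon ⌊251.2324/20⌋ = 12 → M; lat ⌊27.7296/10⌋ = 2 → C.
Square: lon ⌊11.2324/2⌋ = 5; lat ⌊7.7296/1⌋ = 7.
Subsquare: lon ⌊1.2324/0.0833333⌋ = 14 → o; lat ⌊0.7296/0.0416667⌋ = 17 → r.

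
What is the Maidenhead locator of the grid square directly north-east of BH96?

CH07

Longitude square 9; +1 → 10, wraps to 0, carry into field.
Longitude field B = 1; +1 → 2 = C.
Latitude square 6; +1 → 7.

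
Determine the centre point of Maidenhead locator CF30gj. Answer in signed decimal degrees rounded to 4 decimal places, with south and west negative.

-39.6042, -133.4583

Field C=2, F=5: +2·20° lon, +5·10° lat → SW at lon -140°, lat -40°.
Square 3, 0: +3·2° lon, +0·1° lat → SW at lon -134°, lat -40°.
Subsquare g=6, j=9: +6·0.0833333° lon, +9·0.0416667° lat → SW at lon -133.5°, lat -39.625°.
Cell spans 0.0833333° lon × 0.0416667° lat. Centre is SW corner plus half of each.
latitude -39.6042, longitude -133.4583.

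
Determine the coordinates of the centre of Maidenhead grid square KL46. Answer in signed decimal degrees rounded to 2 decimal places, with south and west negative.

26.50, 29.00

Field K=10, L=11: +10·20° lon, +11·10° lat → SW at lon 20°, lat 20°.
Square 4, 6: +4·2° lon, +6·1° lat → SW at lon 28°, lat 26°.
Cell spans 2° lon × 1° lat. Centre is SW corner plus half of each.
latitude 26.50, longitude 29.00.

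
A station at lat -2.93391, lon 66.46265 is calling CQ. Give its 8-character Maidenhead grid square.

Add 180° to longitude and 90° to latitude: 246.46265, 87.06609.
Field: 246.46265/20 → 12 → M, 87.06609/10 → 8 → I; chars MI.
Square: 6.46265/2 → 3, 7.06609/1 → 7; chars 37.
Subsquare: 0.46265/0.0833333 → 5 → f, 0.06609/0.0416667 → 1 → b; chars fb.
Extended square: 0.04598/0.00833333 → 5, 0.02442/0.00416667 → 5; chars 55.

MI37fb55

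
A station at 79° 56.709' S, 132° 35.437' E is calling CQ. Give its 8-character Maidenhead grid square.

PB60hb03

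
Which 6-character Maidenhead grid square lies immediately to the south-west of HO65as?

Longitude subsquare a = 0; −1 → -1, wraps to 23 = x, carry into square.
Longitude square 6; −1 → 5.
Latitude subsquare s = 18; −1 → 17 = r.

HO55xr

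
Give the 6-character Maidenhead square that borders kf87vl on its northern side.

Latitude subsquare l = 11; +1 → 12 = m.
The longitude characters are unchanged.

KF87vm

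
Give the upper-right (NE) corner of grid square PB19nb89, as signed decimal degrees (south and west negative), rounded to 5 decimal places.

-70.91667, 123.15833

Field P=15, B=1: +15·20° lon, +1·10° lat → SW at lon 120°, lat -80°.
Square 1, 9: +1·2° lon, +9·1° lat → SW at lon 122°, lat -71°.
Subsquare n=13, b=1: +13·0.0833333° lon, +1·0.0416667° lat → SW at lon 123.083°, lat -70.9583°.
Extended square 8, 9: +8·0.00833333° lon, +9·0.00416667° lat → SW at lon 123.15°, lat -70.9208°.
Cell spans 0.00833333° lon × 0.00416667° lat. NE corner is SW corner plus one full cell.
latitude -70.91667, longitude 123.15833.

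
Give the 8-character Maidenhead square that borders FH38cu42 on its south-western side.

FH38cu31

Longitude extended square 4; −1 → 3.
Latitude extended square 2; −1 → 1.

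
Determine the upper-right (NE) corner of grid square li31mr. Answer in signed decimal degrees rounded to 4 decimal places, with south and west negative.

-8.2500, 47.0833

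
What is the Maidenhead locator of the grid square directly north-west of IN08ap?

HN98xq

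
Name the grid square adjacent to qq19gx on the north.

Latitude subsquare x = 23; +1 → 24, wraps to 0 = a, carry into square.
Latitude square 9; +1 → 10, wraps to 0, carry into field.
Latitude field Q = 16; +1 → 17 = R.
The longitude characters are unchanged.

QR10ga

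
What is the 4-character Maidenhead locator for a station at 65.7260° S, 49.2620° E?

Offset from 180°W / 90°S: lon 229.26°, lat 24.27°.
Field: lon ⌊229.26/20⌋ = 11 → L; lat ⌊24.27/10⌋ = 2 → C.
Square: lon ⌊9.26/2⌋ = 4; lat ⌊4.27/1⌋ = 4.

LC44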